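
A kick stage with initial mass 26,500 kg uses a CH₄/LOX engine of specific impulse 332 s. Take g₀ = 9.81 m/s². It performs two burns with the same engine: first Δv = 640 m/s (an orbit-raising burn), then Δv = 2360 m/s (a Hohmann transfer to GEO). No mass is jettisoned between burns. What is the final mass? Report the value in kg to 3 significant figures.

final mass ≈ 10500 kg

v_e = Isp · g₀ = 332 × 9.81 = 3256.9 m/s.
After the first burn: m = 26500 × exp(−640/3256.9) = 26500 × 0.82160 = 21,772.4 kg.
After the second burn: m = 21,772.4 × exp(−2360/3256.9) = 21,772.4 × 0.48451 = 10,548.9 kg.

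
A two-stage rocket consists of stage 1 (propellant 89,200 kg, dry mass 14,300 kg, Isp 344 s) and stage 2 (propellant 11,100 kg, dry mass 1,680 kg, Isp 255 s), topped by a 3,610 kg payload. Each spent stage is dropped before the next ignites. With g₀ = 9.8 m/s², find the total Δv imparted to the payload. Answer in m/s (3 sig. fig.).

Ignition mass of stage 1 = 89,200+14,300 + 11,100+1,680 + 3,610 = 119,890 kg.
Stage 1: m₀ = 119,890 kg, m_f = 119,890 − 89,200 = 30,690 kg; Δv = 344×9.8×ln(3.906) = 3371.2×1.3626 ≈ 4594 m/s.
Stage 2: m₀ = 16,390 kg, m_f = 16,390 − 11,100 = 5,290 kg; Δv = 255×9.8×ln(3.098) = 2499.0×1.1309 ≈ 2826 m/s.
Total Δv = 4594 + 2826 = 7420 m/s.

Δv ≈ 7420 m/s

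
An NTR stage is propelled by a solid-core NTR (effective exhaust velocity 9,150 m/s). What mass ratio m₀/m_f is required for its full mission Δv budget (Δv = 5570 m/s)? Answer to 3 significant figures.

mass ratio ≈ 1.84

m₀/m_f = exp(Δv / v_e) = exp(5570 / 9150.0) = exp(0.6087) = 1.8381.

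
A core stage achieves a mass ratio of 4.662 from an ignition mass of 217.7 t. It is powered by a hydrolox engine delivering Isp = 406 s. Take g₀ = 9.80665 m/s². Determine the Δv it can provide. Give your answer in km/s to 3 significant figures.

v_e = Isp · g₀ = 406 × 9.80665 = 3981.5 m/s.
Rocket equation: Δv = v_e · ln(4.662) = 3981.5 × 1.5394 ≈ 6129.3 m/s.

Δv ≈ 6.13 km/s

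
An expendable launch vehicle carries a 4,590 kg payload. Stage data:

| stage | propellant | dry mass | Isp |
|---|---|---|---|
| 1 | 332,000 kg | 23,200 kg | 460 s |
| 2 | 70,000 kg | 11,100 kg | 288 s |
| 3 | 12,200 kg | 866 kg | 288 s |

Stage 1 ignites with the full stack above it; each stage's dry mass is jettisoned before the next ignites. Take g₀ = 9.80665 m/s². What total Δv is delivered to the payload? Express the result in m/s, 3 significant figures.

Δv ≈ 12700 m/s

Ignition mass of stage 1 = 332,000+23,200 + 70,000+11,100 + 12,200+866 + 4,590 = 453,956 kg.
Stage 1: m₀ = 453,956 kg, m_f = 453,956 − 332,000 = 121,956 kg; Δv = 460×9.80665×ln(3.722) = 4511.1×1.3143 ≈ 5929 m/s.
Stage 2: m₀ = 98,756 kg, m_f = 98,756 − 70,000 = 28,756 kg; Δv = 288×9.80665×ln(3.434) = 2824.3×1.2338 ≈ 3485 m/s.
Stage 3: m₀ = 17,656 kg, m_f = 17,656 − 12,200 = 5,456 kg; Δv = 288×9.80665×ln(3.236) = 2824.3×1.1744 ≈ 3317 m/s.
Total Δv = 5929 + 3485 + 3317 = 12731 m/s.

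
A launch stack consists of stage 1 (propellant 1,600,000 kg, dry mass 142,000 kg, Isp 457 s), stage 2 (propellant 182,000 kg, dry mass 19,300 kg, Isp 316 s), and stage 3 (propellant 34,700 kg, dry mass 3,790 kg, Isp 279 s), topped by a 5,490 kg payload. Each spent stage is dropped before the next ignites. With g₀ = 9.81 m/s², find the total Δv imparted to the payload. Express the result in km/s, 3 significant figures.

Δv ≈ 15.8 km/s

Ignition mass of stage 1 = 1,600,000+142,000 + 182,000+19,300 + 34,700+3,790 + 5,490 = 1,987,280 kg.
Stage 1: m₀ = 1,987,280 kg, m_f = 1,987,280 − 1,600,000 = 387,280 kg; Δv = 457×9.81×ln(5.131) = 4483.2×1.6354 ≈ 7332 m/s.
Stage 2: m₀ = 245,280 kg, m_f = 245,280 − 182,000 = 63,280 kg; Δv = 316×9.81×ln(3.876) = 3100.0×1.3548 ≈ 4200 m/s.
Stage 3: m₀ = 43,980 kg, m_f = 43,980 − 34,700 = 9,280 kg; Δv = 279×9.81×ln(4.739) = 2737.0×1.5559 ≈ 4258 m/s.
Total Δv = 7332 + 4200 + 4258 = 15790 m/s.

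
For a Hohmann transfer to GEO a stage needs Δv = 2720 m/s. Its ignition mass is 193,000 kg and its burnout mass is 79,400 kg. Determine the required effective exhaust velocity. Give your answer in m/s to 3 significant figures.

ln(m₀/m_f) = ln(193000/79400) = ln(2.431) = 0.8882.
v_e = Δv / ln(m₀/m_f) = 2720 / 0.8882 = 3062.4 m/s.

v_e ≈ 3060 m/s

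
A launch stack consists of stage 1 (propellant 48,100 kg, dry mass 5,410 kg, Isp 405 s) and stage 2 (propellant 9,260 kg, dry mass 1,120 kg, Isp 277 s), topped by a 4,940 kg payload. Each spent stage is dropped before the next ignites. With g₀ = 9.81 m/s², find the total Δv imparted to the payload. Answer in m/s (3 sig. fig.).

Ignition mass of stage 1 = 48,100+5,410 + 9,260+1,120 + 4,940 = 68,830 kg.
Stage 1: m₀ = 68,830 kg, m_f = 68,830 − 48,100 = 20,730 kg; Δv = 405×9.81×ln(3.32) = 3973.1×1.2001 ≈ 4768 m/s.
Stage 2: m₀ = 15,320 kg, m_f = 15,320 − 9,260 = 6,060 kg; Δv = 277×9.81×ln(2.528) = 2717.4×0.9274 ≈ 2520 m/s.
Total Δv = 4768 + 2520 = 7288 m/s.

Δv ≈ 7290 m/s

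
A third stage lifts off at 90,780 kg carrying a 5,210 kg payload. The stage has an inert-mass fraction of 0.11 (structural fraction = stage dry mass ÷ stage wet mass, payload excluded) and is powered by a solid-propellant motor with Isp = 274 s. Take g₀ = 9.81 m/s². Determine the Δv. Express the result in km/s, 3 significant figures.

Stage wet mass = m₀ − payload = 90,780 − 5,210 = 85,570 kg.
Stage dry mass = ε × stage wet mass = 0.11 × 85,570 = 9,412.7 kg.
Burnout mass m_f = stage dry + payload = 9,412.7 + 5,210 = 14,622.7 kg.
v_e = Isp · g₀ = 274 × 9.81 = 2687.9 m/s.
Δv = v_e · ln(90,780/14,622.7) = 2687.9 × ln(6.208) = 2687.9 × 1.8259 ≈ 4908 m/s.

Δv ≈ 4.91 km/s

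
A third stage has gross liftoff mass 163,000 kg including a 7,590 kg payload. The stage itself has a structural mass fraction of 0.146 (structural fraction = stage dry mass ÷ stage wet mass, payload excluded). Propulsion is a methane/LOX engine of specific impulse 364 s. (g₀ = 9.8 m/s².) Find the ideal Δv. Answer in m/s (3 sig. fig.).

Δv ≈ 6000 m/s

Stage wet mass = m₀ − payload = 163,000 − 7,590 = 155,410 kg.
Stage dry mass = ε × stage wet mass = 0.146 × 155,410 = 22,689.9 kg.
Burnout mass m_f = stage dry + payload = 22,689.9 + 7,590 = 30,279.9 kg.
v_e = Isp · g₀ = 364 × 9.8 = 3567.2 m/s.
From the ideal rocket equation, Δv = v_e · ln(163,000/30,279.9) = 3567.2 × ln(5.383) = 3567.2 × 1.6833 ≈ 6005 m/s.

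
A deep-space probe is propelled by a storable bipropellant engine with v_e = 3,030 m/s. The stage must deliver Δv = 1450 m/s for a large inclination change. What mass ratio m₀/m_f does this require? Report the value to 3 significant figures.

By the Tsiolkovsky rocket equation, m₀/m_f = exp(Δv / v_e) = exp(1450 / 3030.0) = exp(0.4785) = 1.6137.

mass ratio ≈ 1.61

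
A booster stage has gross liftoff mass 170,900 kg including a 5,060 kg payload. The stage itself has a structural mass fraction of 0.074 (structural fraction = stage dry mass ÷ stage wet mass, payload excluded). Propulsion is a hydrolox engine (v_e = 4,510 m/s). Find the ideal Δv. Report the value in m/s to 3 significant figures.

Stage wet mass = m₀ − payload = 170,900 − 5,060 = 165,840 kg.
Stage dry mass = ε × stage wet mass = 0.074 × 165,840 = 12,272.2 kg.
Burnout mass m_f = stage dry + payload = 12,272.2 + 5,060 = 17,332.2 kg.
From the ideal rocket equation, Δv = v_e · ln(170,900/17,332.2) = 4510.0 × ln(9.86) = 4510.0 × 2.2885 ≈ 10321 m/s.

Δv ≈ 10300 m/s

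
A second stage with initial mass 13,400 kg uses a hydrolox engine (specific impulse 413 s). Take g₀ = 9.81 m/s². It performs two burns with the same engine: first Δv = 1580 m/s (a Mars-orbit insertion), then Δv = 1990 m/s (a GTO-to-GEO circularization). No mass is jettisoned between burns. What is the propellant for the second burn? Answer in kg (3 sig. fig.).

v_e = Isp · g₀ = 413 × 9.81 = 4051.5 m/s.
After the first burn: m = 13400 × exp(−1580/4051.5) = 13400 × 0.67707 = 9,072.74 kg.
After the second burn: m = 9,072.74 × exp(−1990/4051.5) = 9,072.74 × 0.61191 = 5,551.7 kg.
Second-burn propellant = 9,072.74 − 5,551.7 = 3,521.04 kg.

propellant for the second burn ≈ 3520 kg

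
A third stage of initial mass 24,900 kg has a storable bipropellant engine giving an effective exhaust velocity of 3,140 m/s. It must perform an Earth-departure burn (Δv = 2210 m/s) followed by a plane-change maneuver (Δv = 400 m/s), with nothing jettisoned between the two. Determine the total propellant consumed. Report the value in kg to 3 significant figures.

After the first burn: m = 24900 × exp(−2210/3140.0) = 24900 × 0.49469 = 12,317.8 kg.
After the second burn: m = 12,317.8 × exp(−400/3140.0) = 12,317.8 × 0.88039 = 10,844.5 kg.
Total propellant = m₀ − m_final = 24900 − 10,844.5 = 14,055.5 kg.

total propellant consumed ≈ 14100 kg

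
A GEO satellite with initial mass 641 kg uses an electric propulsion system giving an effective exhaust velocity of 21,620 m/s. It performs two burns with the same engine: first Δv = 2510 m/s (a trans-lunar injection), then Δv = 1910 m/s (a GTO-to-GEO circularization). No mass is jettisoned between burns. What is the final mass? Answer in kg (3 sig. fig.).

final mass ≈ 522 kg

After the first burn: m = 641 × exp(−2510/21620.0) = 641 × 0.89039 = 570.74 kg.
After the second burn: m = 570.74 × exp(−1910/21620.0) = 570.74 × 0.91545 = 522.484 kg.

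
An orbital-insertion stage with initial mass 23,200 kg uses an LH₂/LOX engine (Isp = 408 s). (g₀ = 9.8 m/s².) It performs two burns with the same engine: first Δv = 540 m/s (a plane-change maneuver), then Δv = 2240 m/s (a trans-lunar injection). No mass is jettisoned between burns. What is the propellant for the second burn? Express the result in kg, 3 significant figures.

propellant for the second burn ≈ 8690 kg

v_e = Isp · g₀ = 408 × 9.8 = 3998.4 m/s.
After the first burn: m = 23200 × exp(−540/3998.4) = 23200 × 0.87367 = 20,269.1 kg.
After the second burn: m = 20,269.1 × exp(−2240/3998.4) = 20,269.1 × 0.57108 = 11,575.3 kg.
Second-burn propellant = 20,269.1 − 11,575.3 = 8,693.8 kg.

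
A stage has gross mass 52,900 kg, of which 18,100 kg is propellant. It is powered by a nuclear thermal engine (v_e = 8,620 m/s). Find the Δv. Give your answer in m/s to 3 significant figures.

m_f = m₀ − m_prop = 52,900 − 18,100 = 34,800 kg.
Rocket equation: Δv = v_e · ln(m₀/m_f) = 8620.0 × ln(1.52) = 8620.0 × 0.4188 ≈ 3609.9 m/s.

Δv ≈ 3610 m/s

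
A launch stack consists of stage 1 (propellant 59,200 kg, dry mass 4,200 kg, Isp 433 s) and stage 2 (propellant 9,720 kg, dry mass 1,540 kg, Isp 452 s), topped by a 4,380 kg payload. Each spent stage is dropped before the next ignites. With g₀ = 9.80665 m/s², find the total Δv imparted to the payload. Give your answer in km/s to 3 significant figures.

Ignition mass of stage 1 = 59,200+4,200 + 9,720+1,540 + 4,380 = 79,040 kg.
Stage 1: m₀ = 79,040 kg, m_f = 79,040 − 59,200 = 19,840 kg; Δv = 433×9.80665×ln(3.984) = 4246.3×1.3823 ≈ 5869 m/s.
Stage 2: m₀ = 15,640 kg, m_f = 15,640 − 9,720 = 5,920 kg; Δv = 452×9.80665×ln(2.642) = 4432.6×0.9715 ≈ 4306 m/s.
Total Δv = 5869 + 4306 = 10175 m/s.

Δv ≈ 10.2 km/s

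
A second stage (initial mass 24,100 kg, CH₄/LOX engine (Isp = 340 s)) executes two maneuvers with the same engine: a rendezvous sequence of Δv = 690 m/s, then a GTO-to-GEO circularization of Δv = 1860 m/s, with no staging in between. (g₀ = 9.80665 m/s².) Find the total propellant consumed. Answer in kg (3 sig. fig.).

v_e = Isp · g₀ = 340 × 9.80665 = 3334.3 m/s.
After the first burn: m = 24100 × exp(−690/3334.3) = 24100 × 0.81307 = 19,595 kg.
After the second burn: m = 19,595 × exp(−1860/3334.3) = 19,595 × 0.57244 = 11,217 kg.
Total propellant = m₀ − m_final = 24100 − 11,217 = 12,883 kg.

total propellant consumed ≈ 12900 kg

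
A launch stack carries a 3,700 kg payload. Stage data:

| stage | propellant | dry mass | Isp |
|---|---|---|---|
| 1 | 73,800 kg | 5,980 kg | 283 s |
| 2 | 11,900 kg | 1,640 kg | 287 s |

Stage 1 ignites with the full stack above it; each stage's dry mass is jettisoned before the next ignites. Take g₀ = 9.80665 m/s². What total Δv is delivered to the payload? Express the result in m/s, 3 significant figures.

Ignition mass of stage 1 = 73,800+5,980 + 11,900+1,640 + 3,700 = 97,020 kg.
Stage 1: m₀ = 97,020 kg, m_f = 97,020 − 73,800 = 23,220 kg; Δv = 283×9.80665×ln(4.178) = 2775.3×1.4299 ≈ 3968 m/s.
Stage 2: m₀ = 17,240 kg, m_f = 17,240 − 11,900 = 5,340 kg; Δv = 287×9.80665×ln(3.228) = 2814.5×1.1720 ≈ 3299 m/s.
Total Δv = 3968 + 3299 = 7267 m/s.

Δv ≈ 7270 m/s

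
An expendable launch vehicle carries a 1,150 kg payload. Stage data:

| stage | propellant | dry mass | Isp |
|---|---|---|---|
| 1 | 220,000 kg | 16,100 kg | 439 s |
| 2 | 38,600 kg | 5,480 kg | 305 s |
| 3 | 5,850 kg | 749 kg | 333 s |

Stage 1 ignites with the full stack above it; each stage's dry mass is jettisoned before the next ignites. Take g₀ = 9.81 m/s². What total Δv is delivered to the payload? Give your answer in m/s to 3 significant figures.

Ignition mass of stage 1 = 220,000+16,100 + 38,600+5,480 + 5,850+749 + 1,150 = 287,929 kg.
Stage 1: m₀ = 287,929 kg, m_f = 287,929 − 220,000 = 67,929 kg; Δv = 439×9.81×ln(4.239) = 4306.6×1.4443 ≈ 6220 m/s.
Stage 2: m₀ = 51,829 kg, m_f = 51,829 − 38,600 = 13,229 kg; Δv = 305×9.81×ln(3.918) = 2992.1×1.3655 ≈ 4086 m/s.
Stage 3: m₀ = 7,749 kg, m_f = 7,749 − 5,850 = 1,899 kg; Δv = 333×9.81×ln(4.081) = 3266.7×1.4062 ≈ 4594 m/s.
Total Δv = 6220 + 4086 + 4594 = 14900 m/s.

Δv ≈ 14900 m/s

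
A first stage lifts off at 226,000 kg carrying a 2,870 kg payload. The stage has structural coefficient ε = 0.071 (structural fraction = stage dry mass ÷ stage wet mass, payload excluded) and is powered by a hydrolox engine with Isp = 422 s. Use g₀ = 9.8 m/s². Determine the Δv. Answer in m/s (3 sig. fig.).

Stage wet mass = m₀ − payload = 226,000 − 2,870 = 223,130 kg.
Stage dry mass = ε × stage wet mass = 0.071 × 223,130 = 15,842.2 kg.
Burnout mass m_f = stage dry + payload = 15,842.2 + 2,870 = 18,712.2 kg.
v_e = Isp · g₀ = 422 × 9.8 = 4135.6 m/s.
Δv = v_e · ln(226,000/18,712.2) = 4135.6 × ln(12.08) = 4135.6 × 2.4914 ≈ 10303 m/s.

Δv ≈ 10300 m/s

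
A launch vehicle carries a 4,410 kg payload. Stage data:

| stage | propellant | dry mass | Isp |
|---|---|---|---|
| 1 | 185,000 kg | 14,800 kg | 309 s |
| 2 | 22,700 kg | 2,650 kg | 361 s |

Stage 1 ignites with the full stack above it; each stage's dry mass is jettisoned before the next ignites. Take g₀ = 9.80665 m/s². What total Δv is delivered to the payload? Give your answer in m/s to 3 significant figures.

Δv ≈ 10100 m/s

Ignition mass of stage 1 = 185,000+14,800 + 22,700+2,650 + 4,410 = 229,560 kg.
Stage 1: m₀ = 229,560 kg, m_f = 229,560 − 185,000 = 44,560 kg; Δv = 309×9.80665×ln(5.152) = 3030.3×1.6393 ≈ 4968 m/s.
Stage 2: m₀ = 29,760 kg, m_f = 29,760 − 22,700 = 7,060 kg; Δv = 361×9.80665×ln(4.215) = 3540.2×1.4387 ≈ 5093 m/s.
Total Δv = 4968 + 5093 = 10061 m/s.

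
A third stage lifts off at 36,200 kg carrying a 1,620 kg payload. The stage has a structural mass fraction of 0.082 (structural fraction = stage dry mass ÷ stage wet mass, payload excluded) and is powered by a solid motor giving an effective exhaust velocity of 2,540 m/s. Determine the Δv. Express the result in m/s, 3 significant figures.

Stage wet mass = m₀ − payload = 36,200 − 1,620 = 34,580 kg.
Stage dry mass = ε × stage wet mass = 0.082 × 34,580 = 2,835.56 kg.
Burnout mass m_f = stage dry + payload = 2,835.56 + 1,620 = 4,455.56 kg.
Rocket equation: Δv = v_e · ln(36,200/4,455.56) = 2540.0 × ln(8.125) = 2540.0 × 2.0949 ≈ 5321 m/s.

Δv ≈ 5320 m/s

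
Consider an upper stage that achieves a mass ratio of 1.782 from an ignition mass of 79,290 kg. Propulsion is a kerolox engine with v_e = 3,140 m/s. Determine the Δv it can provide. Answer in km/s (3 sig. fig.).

Δv = v_e · ln(1.782) = 3140.0 × 0.5777 ≈ 1814.1 m/s.

Δv ≈ 1.81 km/s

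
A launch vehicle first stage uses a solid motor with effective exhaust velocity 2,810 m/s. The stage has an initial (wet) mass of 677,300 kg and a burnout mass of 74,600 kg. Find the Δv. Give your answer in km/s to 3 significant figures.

Δv ≈ 6.20 km/s

By the Tsiolkovsky rocket equation, Δv = v_e · ln(m₀/m_f) = 2810.0 × ln(9.079) = 2810.0 × 2.2060 ≈ 6198.8 m/s.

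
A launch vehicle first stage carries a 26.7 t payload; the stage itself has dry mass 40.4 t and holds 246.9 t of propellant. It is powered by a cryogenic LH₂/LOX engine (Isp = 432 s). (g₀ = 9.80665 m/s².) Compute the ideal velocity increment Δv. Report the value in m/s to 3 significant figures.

v_e = Isp · g₀ = 432 × 9.80665 = 4236.5 m/s.
m₀ = payload + dry + propellant = 26.7 + 40.4 + 246.9 = 314 t.
m_f = payload + dry = 26.7 + 40.4 = 67.1 t.
By the Tsiolkovsky rocket equation, Δv = v_e · ln(m₀/m_f) = 4236.5 × ln(4.68) = 4236.5 × 1.5432 ≈ 6537.8 m/s.

Δv ≈ 6540 m/s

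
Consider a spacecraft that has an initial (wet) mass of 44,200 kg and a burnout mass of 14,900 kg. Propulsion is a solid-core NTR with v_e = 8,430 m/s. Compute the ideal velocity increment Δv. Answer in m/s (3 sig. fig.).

Rocket equation: Δv = v_e · ln(m₀/m_f) = 8430.0 × ln(2.966) = 8430.0 × 1.0874 ≈ 9166.5 m/s.

Δv ≈ 9170 m/s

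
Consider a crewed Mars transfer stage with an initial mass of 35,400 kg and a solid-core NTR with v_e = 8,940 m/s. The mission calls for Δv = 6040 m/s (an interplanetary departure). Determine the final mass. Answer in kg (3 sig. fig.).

final mass ≈ 18000 kg

m₀/m_f = exp(Δv / v_e) = exp(6040 / 8940.0) = exp(0.6756) = 1.9652.
m_f = m₀ / 1.9652 = 35,400 / 1.9652 = 18,013.4 kg.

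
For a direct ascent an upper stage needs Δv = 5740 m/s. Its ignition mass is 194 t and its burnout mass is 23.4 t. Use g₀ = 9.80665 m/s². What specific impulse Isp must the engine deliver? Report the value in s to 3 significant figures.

Isp ≈ 277 s

ln(m₀/m_f) = ln(194000/23400) = ln(8.291) = 2.1151.
From the ideal rocket equation, v_e = Δv / ln(m₀/m_f) = 5740 / 2.1151 = 2713.8 m/s.
Isp = v_e / g₀ = 2713.8 / 9.80665 = 276.7 s.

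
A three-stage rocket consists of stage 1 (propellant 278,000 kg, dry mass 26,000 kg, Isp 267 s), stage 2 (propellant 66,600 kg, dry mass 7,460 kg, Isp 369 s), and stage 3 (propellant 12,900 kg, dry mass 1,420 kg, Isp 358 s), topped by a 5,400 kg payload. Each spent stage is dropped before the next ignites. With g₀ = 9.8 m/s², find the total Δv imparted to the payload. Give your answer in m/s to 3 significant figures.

Ignition mass of stage 1 = 278,000+26,000 + 66,600+7,460 + 12,900+1,420 + 5,400 = 397,780 kg.
Stage 1: m₀ = 397,780 kg, m_f = 397,780 − 278,000 = 119,780 kg; Δv = 267×9.8×ln(3.321) = 2616.6×1.2002 ≈ 3141 m/s.
Stage 2: m₀ = 93,780 kg, m_f = 93,780 − 66,600 = 27,180 kg; Δv = 369×9.8×ln(3.45) = 3616.2×1.2385 ≈ 4479 m/s.
Stage 3: m₀ = 19,720 kg, m_f = 19,720 − 12,900 = 6,820 kg; Δv = 358×9.8×ln(2.891) = 3508.4×1.0618 ≈ 3725 m/s.
Total Δv = 3141 + 4479 + 3725 = 11345 m/s.

Δv ≈ 11300 m/s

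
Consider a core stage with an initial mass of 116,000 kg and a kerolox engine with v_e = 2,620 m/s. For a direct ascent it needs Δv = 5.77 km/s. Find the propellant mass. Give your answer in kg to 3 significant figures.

propellant mass ≈ 103000 kg

m₀/m_f = exp(Δv / v_e) = exp(5770 / 2620.0) = exp(2.2023) = 9.0457.
m_f = 116,000 / 9.0457 = 12,823.8 kg, so propellant = m₀ − m_f = 116,000 − 12,823.8 = 103,176.2 kg.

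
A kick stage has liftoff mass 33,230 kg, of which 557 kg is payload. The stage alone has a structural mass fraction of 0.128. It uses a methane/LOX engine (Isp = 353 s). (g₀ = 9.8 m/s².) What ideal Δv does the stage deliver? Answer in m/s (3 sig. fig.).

Δv ≈ 6740 m/s

Stage wet mass = m₀ − payload = 33,230 − 557 = 32,673 kg.
Stage dry mass = ε × stage wet mass = 0.128 × 32,673 = 4,182.14 kg.
Burnout mass m_f = stage dry + payload = 4,182.14 + 557 = 4,739.14 kg.
v_e = Isp · g₀ = 353 × 9.8 = 3459.4 m/s.
By the Tsiolkovsky rocket equation, Δv = v_e · ln(33,230/4,739.14) = 3459.4 × ln(7.012) = 3459.4 × 1.9476 ≈ 6738 m/s.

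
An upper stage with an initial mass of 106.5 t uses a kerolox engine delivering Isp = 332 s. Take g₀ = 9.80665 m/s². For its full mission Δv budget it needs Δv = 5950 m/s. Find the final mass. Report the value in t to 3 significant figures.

v_e = Isp · g₀ = 332 × 9.80665 = 3255.8 m/s.
From the ideal rocket equation, m₀/m_f = exp(Δv / v_e) = exp(5950 / 3255.8) = exp(1.8275) = 6.2183.
m_f = m₀ / 6.2183 = 106.5 / 6.2183 = 17.1269 t.

final mass ≈ 17.1 t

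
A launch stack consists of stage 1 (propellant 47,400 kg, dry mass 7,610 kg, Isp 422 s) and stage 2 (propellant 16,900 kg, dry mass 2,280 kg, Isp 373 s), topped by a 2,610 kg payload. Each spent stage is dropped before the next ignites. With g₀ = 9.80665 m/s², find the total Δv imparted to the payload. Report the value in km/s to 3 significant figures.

Ignition mass of stage 1 = 47,400+7,610 + 16,900+2,280 + 2,610 = 76,800 kg.
Stage 1: m₀ = 76,800 kg, m_f = 76,800 − 47,400 = 29,400 kg; Δv = 422×9.80665×ln(2.612) = 4138.4×0.9602 ≈ 3974 m/s.
Stage 2: m₀ = 21,790 kg, m_f = 21,790 − 16,900 = 4,890 kg; Δv = 373×9.80665×ln(4.456) = 3657.9×1.4943 ≈ 5466 m/s.
Total Δv = 3974 + 5466 = 9440 m/s.

Δv ≈ 9.44 km/s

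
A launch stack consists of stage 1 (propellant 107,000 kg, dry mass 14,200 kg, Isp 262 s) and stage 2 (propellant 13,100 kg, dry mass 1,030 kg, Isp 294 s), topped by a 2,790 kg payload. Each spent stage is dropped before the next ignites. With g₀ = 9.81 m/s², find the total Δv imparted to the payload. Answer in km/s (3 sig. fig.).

Ignition mass of stage 1 = 107,000+14,200 + 13,100+1,030 + 2,790 = 138,120 kg.
Stage 1: m₀ = 138,120 kg, m_f = 138,120 − 107,000 = 31,120 kg; Δv = 262×9.81×ln(4.438) = 2570.2×1.4903 ≈ 3830 m/s.
Stage 2: m₀ = 16,920 kg, m_f = 16,920 − 13,100 = 3,820 kg; Δv = 294×9.81×ln(4.429) = 2884.1×1.4882 ≈ 4292 m/s.
Total Δv = 3830 + 4292 = 8122 m/s.

Δv ≈ 8.12 km/s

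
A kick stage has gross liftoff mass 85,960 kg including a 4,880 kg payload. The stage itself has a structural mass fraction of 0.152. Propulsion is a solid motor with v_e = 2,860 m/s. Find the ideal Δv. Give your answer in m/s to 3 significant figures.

Δv ≈ 4600 m/s

Stage wet mass = m₀ − payload = 85,960 − 4,880 = 81,080 kg.
Stage dry mass = ε × stage wet mass = 0.152 × 81,080 = 12,324.2 kg.
Burnout mass m_f = stage dry + payload = 12,324.2 + 4,880 = 17,204.2 kg.
From the ideal rocket equation, Δv = v_e · ln(85,960/17,204.2) = 2860.0 × ln(4.996) = 2860.0 × 1.6087 ≈ 4601 m/s.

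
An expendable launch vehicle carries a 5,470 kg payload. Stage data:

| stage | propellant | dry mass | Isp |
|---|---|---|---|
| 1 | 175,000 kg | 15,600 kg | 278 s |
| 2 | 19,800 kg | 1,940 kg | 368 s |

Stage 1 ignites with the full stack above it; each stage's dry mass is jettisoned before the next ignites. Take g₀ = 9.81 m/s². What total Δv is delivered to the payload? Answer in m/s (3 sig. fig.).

Δv ≈ 9130 m/s

Ignition mass of stage 1 = 175,000+15,600 + 19,800+1,940 + 5,470 = 217,810 kg.
Stage 1: m₀ = 217,810 kg, m_f = 217,810 − 175,000 = 42,810 kg; Δv = 278×9.81×ln(5.088) = 2727.2×1.6269 ≈ 4437 m/s.
Stage 2: m₀ = 27,210 kg, m_f = 27,210 − 19,800 = 7,410 kg; Δv = 368×9.81×ln(3.672) = 3610.1×1.3008 ≈ 4696 m/s.
Total Δv = 4437 + 4696 = 9133 m/s.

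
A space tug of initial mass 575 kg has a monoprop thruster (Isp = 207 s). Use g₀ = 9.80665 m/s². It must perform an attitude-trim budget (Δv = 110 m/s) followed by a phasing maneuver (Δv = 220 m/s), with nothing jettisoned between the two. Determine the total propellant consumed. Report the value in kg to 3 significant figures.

total propellant consumed ≈ 86.3 kg

v_e = Isp · g₀ = 207 × 9.80665 = 2030.0 m/s.
After the first burn: m = 575 × exp(−110/2030.0) = 575 × 0.94725 = 544.669 kg.
After the second burn: m = 544.669 × exp(−220/2030.0) = 544.669 × 0.89729 = 488.726 kg.
Total propellant = m₀ − m_final = 575 − 488.726 = 86.274 kg.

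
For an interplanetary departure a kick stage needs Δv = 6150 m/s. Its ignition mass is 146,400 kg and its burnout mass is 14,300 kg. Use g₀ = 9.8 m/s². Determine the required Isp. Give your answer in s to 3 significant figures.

ln(m₀/m_f) = ln(146400/14300) = ln(10.24) = 2.3261.
Using Δv = v_e ln(m₀/m_f): v_e = Δv / ln(m₀/m_f) = 6150 / 2.3261 = 2643.9 m/s.
Isp = v_e / g₀ = 2643.9 / 9.8 = 269.8 s.

Isp ≈ 270 s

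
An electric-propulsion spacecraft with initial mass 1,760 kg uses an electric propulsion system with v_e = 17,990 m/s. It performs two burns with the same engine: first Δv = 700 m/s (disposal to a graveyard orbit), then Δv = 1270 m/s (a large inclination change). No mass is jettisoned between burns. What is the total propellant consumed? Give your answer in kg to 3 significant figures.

After the first burn: m = 1760 × exp(−700/17990.0) = 1760 × 0.96184 = 1,692.84 kg.
After the second burn: m = 1,692.84 × exp(−1270/17990.0) = 1,692.84 × 0.93184 = 1,577.46 kg.
Total propellant = m₀ − m_final = 1760 − 1,577.46 = 182.54 kg.

total propellant consumed ≈ 183 kg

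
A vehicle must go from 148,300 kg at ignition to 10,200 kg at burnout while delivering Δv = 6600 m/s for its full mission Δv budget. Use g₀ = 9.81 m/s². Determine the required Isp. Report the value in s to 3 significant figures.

Isp ≈ 251 s

ln(m₀/m_f) = ln(148300/10200) = ln(14.54) = 2.6768.
v_e = Δv / ln(m₀/m_f) = 6600 / 2.6768 = 2465.6 m/s.
Isp = v_e / g₀ = 2465.6 / 9.81 = 251.3 s.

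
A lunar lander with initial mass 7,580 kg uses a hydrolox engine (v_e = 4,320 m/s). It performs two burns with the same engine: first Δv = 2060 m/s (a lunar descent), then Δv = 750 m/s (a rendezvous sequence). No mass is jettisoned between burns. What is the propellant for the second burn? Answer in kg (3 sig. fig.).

propellant for the second burn ≈ 750 kg

After the first burn: m = 7580 × exp(−2060/4320.0) = 7580 × 0.62073 = 4,705.13 kg.
After the second burn: m = 4,705.13 × exp(−750/4320.0) = 4,705.13 × 0.84062 = 3,955.23 kg.
Second-burn propellant = 4,705.13 − 3,955.23 = 749.9 kg.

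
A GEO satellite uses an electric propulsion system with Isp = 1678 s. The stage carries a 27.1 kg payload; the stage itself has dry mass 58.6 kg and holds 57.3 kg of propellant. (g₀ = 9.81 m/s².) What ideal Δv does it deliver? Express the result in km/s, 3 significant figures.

Δv ≈ 8.43 km/s

v_e = Isp · g₀ = 1678 × 9.81 = 16461.2 m/s.
m₀ = payload + dry + propellant = 27.1 + 58.6 + 57.3 = 143 kg.
m_f = payload + dry = 27.1 + 58.6 = 85.7 kg.
Δv = v_e · ln(m₀/m_f) = 16461.2 × ln(1.669) = 16461.2 × 0.5120 ≈ 8428.0 m/s.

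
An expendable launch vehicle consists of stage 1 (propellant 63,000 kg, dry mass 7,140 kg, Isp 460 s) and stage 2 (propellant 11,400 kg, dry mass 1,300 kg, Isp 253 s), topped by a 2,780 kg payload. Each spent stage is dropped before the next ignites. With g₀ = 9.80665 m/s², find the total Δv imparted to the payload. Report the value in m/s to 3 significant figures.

Ignition mass of stage 1 = 63,000+7,140 + 11,400+1,300 + 2,780 = 85,620 kg.
Stage 1: m₀ = 85,620 kg, m_f = 85,620 − 63,000 = 22,620 kg; Δv = 460×9.80665×ln(3.785) = 4511.1×1.3311 ≈ 6005 m/s.
Stage 2: m₀ = 15,480 kg, m_f = 15,480 − 11,400 = 4,080 kg; Δv = 253×9.80665×ln(3.794) = 2481.1×1.3335 ≈ 3308 m/s.
Total Δv = 6005 + 3308 = 9313 m/s.

Δv ≈ 9310 m/s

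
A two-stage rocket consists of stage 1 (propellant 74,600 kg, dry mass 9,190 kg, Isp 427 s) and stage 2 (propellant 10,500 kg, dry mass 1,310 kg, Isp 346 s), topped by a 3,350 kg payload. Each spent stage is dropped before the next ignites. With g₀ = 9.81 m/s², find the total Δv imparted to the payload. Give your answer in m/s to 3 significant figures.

Δv ≈ 9880 m/s

Ignition mass of stage 1 = 74,600+9,190 + 10,500+1,310 + 3,350 = 98,950 kg.
Stage 1: m₀ = 98,950 kg, m_f = 98,950 − 74,600 = 24,350 kg; Δv = 427×9.81×ln(4.064) = 4188.9×1.4021 ≈ 5873 m/s.
Stage 2: m₀ = 15,160 kg, m_f = 15,160 − 10,500 = 4,660 kg; Δv = 346×9.81×ln(3.253) = 3394.3×1.1796 ≈ 4004 m/s.
Total Δv = 5873 + 4004 = 9877 m/s.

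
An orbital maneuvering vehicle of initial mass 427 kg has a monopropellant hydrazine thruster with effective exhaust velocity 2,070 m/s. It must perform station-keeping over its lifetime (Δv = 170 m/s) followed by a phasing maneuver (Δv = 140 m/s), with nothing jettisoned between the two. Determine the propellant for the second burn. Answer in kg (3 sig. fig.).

propellant for the second burn ≈ 25.7 kg

After the first burn: m = 427 × exp(−170/2070.0) = 427 × 0.92116 = 393.335 kg.
After the second burn: m = 393.335 × exp(−140/2070.0) = 393.335 × 0.93460 = 367.611 kg.
Second-burn propellant = 393.335 − 367.611 = 25.724 kg.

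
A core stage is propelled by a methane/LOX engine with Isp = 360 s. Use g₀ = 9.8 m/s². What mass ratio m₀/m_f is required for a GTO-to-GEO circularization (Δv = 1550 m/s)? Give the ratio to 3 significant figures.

v_e = Isp · g₀ = 360 × 9.8 = 3528.0 m/s.
m₀/m_f = exp(Δv / v_e) = exp(1550 / 3528.0) = exp(0.4393) = 1.5517.

mass ratio ≈ 1.55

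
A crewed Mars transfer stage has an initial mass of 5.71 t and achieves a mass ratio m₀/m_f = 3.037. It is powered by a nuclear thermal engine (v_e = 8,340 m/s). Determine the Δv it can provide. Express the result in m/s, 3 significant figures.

By the Tsiolkovsky rocket equation, Δv = v_e · ln(3.037) = 8340.0 × 1.1109 ≈ 9264.7 m/s.

Δv ≈ 9260 m/s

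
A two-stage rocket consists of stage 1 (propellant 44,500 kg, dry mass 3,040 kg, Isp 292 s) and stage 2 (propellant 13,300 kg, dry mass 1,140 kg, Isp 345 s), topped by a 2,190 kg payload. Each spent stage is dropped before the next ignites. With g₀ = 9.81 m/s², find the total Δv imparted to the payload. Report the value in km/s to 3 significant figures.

Δv ≈ 8.83 km/s

Ignition mass of stage 1 = 44,500+3,040 + 13,300+1,140 + 2,190 = 64,170 kg.
Stage 1: m₀ = 64,170 kg, m_f = 64,170 − 44,500 = 19,670 kg; Δv = 292×9.81×ln(3.262) = 2864.5×1.1824 ≈ 3387 m/s.
Stage 2: m₀ = 16,630 kg, m_f = 16,630 − 13,300 = 3,330 kg; Δv = 345×9.81×ln(4.994) = 3384.5×1.6082 ≈ 5443 m/s.
Total Δv = 3387 + 5443 = 8830 m/s.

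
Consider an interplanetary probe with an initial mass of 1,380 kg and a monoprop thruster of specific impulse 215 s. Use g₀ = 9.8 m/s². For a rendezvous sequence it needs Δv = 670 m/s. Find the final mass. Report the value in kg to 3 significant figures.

final mass ≈ 1000 kg

v_e = Isp · g₀ = 215 × 9.8 = 2107.0 m/s.
Using Δv = v_e ln(m₀/m_f): m₀/m_f = exp(Δv / v_e) = exp(670 / 2107.0) = exp(0.3180) = 1.3744.
m_f = m₀ / 1.3744 = 1,380 / 1.3744 = 1,004.07 kg.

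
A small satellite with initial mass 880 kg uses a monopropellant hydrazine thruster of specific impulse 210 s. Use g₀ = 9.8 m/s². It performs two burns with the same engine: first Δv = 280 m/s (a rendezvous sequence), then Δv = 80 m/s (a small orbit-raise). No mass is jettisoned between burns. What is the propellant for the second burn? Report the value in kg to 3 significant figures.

v_e = Isp · g₀ = 210 × 9.8 = 2058.0 m/s.
After the first burn: m = 880 × exp(−280/2058.0) = 880 × 0.87280 = 768.064 kg.
After the second burn: m = 768.064 × exp(−80/2058.0) = 768.064 × 0.96187 = 738.778 kg.
Second-burn propellant = 768.064 − 738.778 = 29.286 kg.

propellant for the second burn ≈ 29.3 kg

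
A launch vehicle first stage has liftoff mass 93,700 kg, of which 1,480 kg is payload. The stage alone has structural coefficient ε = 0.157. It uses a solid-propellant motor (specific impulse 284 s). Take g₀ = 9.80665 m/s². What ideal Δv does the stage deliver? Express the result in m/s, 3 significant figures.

Stage wet mass = m₀ − payload = 93,700 − 1,480 = 92,220 kg.
Stage dry mass = ε × stage wet mass = 0.157 × 92,220 = 14,478.5 kg.
Burnout mass m_f = stage dry + payload = 14,478.5 + 1,480 = 15,958.5 kg.
v_e = Isp · g₀ = 284 × 9.80665 = 2785.1 m/s.
Rocket equation: Δv = v_e · ln(93,700/15,958.5) = 2785.1 × ln(5.871) = 2785.1 × 1.7701 ≈ 4930 m/s.

Δv ≈ 4930 m/s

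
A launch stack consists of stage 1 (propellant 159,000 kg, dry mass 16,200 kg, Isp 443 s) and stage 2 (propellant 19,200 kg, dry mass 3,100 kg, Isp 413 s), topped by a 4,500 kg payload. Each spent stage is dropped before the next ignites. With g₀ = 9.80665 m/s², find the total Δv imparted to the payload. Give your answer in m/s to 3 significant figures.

Ignition mass of stage 1 = 159,000+16,200 + 19,200+3,100 + 4,500 = 202,000 kg.
Stage 1: m₀ = 202,000 kg, m_f = 202,000 − 159,000 = 43,000 kg; Δv = 443×9.80665×ln(4.698) = 4344.3×1.5471 ≈ 6721 m/s.
Stage 2: m₀ = 26,800 kg, m_f = 26,800 − 19,200 = 7,600 kg; Δv = 413×9.80665×ln(3.526) = 4050.1×1.2603 ≈ 5104 m/s.
Total Δv = 6721 + 5104 = 11825 m/s.

Δv ≈ 11800 m/s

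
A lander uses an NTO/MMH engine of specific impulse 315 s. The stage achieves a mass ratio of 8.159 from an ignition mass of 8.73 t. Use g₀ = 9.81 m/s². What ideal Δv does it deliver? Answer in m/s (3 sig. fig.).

Δv ≈ 6490 m/s

v_e = Isp · g₀ = 315 × 9.81 = 3090.2 m/s.
Using Δv = v_e ln(m₀/m_f): Δv = v_e · ln(8.159) = 3090.2 × 2.0991 ≈ 6486.6 m/s.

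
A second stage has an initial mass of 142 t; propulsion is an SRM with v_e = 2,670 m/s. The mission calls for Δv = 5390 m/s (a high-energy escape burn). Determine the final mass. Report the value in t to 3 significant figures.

final mass ≈ 18.9 t

m₀/m_f = exp(Δv / v_e) = exp(5390 / 2670.0) = exp(2.0187) = 7.5287.
m_f = m₀ / 7.5287 = 142 / 7.5287 = 18.8612 t.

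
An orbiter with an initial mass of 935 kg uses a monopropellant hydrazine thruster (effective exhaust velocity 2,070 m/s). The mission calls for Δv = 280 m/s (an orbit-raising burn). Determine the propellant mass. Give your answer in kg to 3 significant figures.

propellant mass ≈ 118 kg

m₀/m_f = exp(Δv / v_e) = exp(280 / 2070.0) = exp(0.1353) = 1.1448.
m_f = 935 / 1.1448 = 816.737 kg, so propellant = m₀ − m_f = 935 − 816.737 = 118.263 kg.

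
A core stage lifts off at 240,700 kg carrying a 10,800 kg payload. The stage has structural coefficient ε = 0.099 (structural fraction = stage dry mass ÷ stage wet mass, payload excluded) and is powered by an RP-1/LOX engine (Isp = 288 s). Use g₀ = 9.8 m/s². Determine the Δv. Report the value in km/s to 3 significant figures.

Stage wet mass = m₀ − payload = 240,700 − 10,800 = 229,900 kg.
Stage dry mass = ε × stage wet mass = 0.099 × 229,900 = 22,760.1 kg.
Burnout mass m_f = stage dry + payload = 22,760.1 + 10,800 = 33,560.1 kg.
v_e = Isp · g₀ = 288 × 9.8 = 2822.4 m/s.
By the Tsiolkovsky rocket equation, Δv = v_e · ln(240,700/33,560.1) = 2822.4 × ln(7.172) = 2822.4 × 1.9702 ≈ 5561 m/s.

Δv ≈ 5.56 km/s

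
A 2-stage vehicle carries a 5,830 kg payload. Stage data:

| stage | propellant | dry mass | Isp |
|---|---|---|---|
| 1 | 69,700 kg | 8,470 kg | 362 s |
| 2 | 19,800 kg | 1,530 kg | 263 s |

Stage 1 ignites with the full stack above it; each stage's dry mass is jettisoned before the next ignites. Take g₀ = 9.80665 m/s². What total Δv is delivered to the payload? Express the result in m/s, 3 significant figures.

Ignition mass of stage 1 = 69,700+8,470 + 19,800+1,530 + 5,830 = 105,330 kg.
Stage 1: m₀ = 105,330 kg, m_f = 105,330 − 69,700 = 35,630 kg; Δv = 362×9.80665×ln(2.956) = 3550.0×1.0839 ≈ 3848 m/s.
Stage 2: m₀ = 27,160 kg, m_f = 27,160 − 19,800 = 7,360 kg; Δv = 263×9.80665×ln(3.69) = 2579.1×1.3057 ≈ 3368 m/s.
Total Δv = 3848 + 3368 = 7216 m/s.

Δv ≈ 7220 m/s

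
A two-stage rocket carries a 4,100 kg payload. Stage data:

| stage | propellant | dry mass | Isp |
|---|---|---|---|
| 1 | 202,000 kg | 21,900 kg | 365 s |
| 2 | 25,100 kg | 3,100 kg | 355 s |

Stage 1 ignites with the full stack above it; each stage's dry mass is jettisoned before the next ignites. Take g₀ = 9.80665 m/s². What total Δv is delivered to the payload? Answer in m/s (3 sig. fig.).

Ignition mass of stage 1 = 202,000+21,900 + 25,100+3,100 + 4,100 = 256,200 kg.
Stage 1: m₀ = 256,200 kg, m_f = 256,200 − 202,000 = 54,200 kg; Δv = 365×9.80665×ln(4.727) = 3579.4×1.5533 ≈ 5560 m/s.
Stage 2: m₀ = 32,300 kg, m_f = 32,300 − 25,100 = 7,200 kg; Δv = 355×9.80665×ln(4.486) = 3481.4×1.5010 ≈ 5225 m/s.
Total Δv = 5560 + 5225 = 10785 m/s.

Δv ≈ 10800 m/s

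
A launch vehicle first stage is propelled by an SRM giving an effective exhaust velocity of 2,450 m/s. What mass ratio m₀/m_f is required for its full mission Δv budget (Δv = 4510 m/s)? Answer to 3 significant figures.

m₀/m_f = exp(Δv / v_e) = exp(4510 / 2450.0) = exp(1.8408) = 6.3017.

mass ratio ≈ 6.30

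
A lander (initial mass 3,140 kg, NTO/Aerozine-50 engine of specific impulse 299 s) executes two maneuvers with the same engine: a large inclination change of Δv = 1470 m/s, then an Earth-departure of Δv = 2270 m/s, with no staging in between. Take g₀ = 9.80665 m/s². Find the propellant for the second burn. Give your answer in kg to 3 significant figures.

propellant for the second burn ≈ 1020 kg

v_e = Isp · g₀ = 299 × 9.80665 = 2932.2 m/s.
After the first burn: m = 3140 × exp(−1470/2932.2) = 3140 × 0.60572 = 1,901.96 kg.
After the second burn: m = 1,901.96 × exp(−2270/2932.2) = 1,901.96 × 0.46109 = 876.975 kg.
Second-burn propellant = 1,901.96 − 876.975 = 1,024.985 kg.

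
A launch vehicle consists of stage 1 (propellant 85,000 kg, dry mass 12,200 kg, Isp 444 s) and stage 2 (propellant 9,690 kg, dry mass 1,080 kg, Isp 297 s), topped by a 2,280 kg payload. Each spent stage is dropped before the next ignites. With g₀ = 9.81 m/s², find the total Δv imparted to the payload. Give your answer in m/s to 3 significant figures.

Δv ≈ 10400 m/s

Ignition mass of stage 1 = 85,000+12,200 + 9,690+1,080 + 2,280 = 110,250 kg.
Stage 1: m₀ = 110,250 kg, m_f = 110,250 − 85,000 = 25,250 kg; Δv = 444×9.81×ln(4.366) = 4355.6×1.4739 ≈ 6420 m/s.
Stage 2: m₀ = 13,050 kg, m_f = 13,050 − 9,690 = 3,360 kg; Δv = 297×9.81×ln(3.884) = 2913.6×1.3568 ≈ 3953 m/s.
Total Δv = 6420 + 3953 = 10373 m/s.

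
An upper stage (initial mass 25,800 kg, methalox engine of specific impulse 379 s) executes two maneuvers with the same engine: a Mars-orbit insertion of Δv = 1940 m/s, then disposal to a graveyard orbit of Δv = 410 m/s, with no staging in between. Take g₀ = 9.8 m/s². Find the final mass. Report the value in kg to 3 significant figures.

v_e = Isp · g₀ = 379 × 9.8 = 3714.2 m/s.
After the first burn: m = 25800 × exp(−1940/3714.2) = 25800 × 0.59314 = 15,303 kg.
After the second burn: m = 15,303 × exp(−410/3714.2) = 15,303 × 0.89549 = 13,703.7 kg.

final mass ≈ 13700 kg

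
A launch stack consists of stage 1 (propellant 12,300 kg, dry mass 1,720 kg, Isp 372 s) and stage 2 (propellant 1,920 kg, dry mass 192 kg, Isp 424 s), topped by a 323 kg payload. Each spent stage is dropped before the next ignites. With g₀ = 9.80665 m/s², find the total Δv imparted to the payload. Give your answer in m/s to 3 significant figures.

Δv ≈ 11500 m/s

Ignition mass of stage 1 = 12,300+1,720 + 1,920+192 + 323 = 16,455 kg.
Stage 1: m₀ = 16,455 kg, m_f = 16,455 − 12,300 = 4,155 kg; Δv = 372×9.80665×ln(3.96) = 3648.1×1.3763 ≈ 5021 m/s.
Stage 2: m₀ = 2,435 kg, m_f = 2,435 − 1,920 = 515 kg; Δv = 424×9.80665×ln(4.728) = 4158.0×1.5535 ≈ 6460 m/s.
Total Δv = 5021 + 6460 = 11481 m/s.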